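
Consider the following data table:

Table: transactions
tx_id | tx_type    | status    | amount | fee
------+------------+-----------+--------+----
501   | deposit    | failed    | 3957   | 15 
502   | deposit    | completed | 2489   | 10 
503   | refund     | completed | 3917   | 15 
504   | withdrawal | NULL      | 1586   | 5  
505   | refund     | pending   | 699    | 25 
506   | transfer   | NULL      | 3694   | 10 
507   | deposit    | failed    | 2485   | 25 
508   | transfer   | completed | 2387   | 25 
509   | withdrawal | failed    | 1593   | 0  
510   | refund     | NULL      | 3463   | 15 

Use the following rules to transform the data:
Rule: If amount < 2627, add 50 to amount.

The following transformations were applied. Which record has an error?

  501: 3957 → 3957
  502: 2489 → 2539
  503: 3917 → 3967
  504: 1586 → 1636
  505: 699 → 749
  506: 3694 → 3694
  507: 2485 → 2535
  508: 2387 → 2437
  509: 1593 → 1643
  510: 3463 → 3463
Record 503 has an error. The correct transformed value should be 3917, not 3967.

Step 1: Check each record against the rule
Step 2: Record 503 has amount = 3917
Step 3: Since 3917 >= 2627, the bonus should not have been applied
Step 4: Correct value = 3917, but claimed value = 3967
Conclusion: Record 503 has the error.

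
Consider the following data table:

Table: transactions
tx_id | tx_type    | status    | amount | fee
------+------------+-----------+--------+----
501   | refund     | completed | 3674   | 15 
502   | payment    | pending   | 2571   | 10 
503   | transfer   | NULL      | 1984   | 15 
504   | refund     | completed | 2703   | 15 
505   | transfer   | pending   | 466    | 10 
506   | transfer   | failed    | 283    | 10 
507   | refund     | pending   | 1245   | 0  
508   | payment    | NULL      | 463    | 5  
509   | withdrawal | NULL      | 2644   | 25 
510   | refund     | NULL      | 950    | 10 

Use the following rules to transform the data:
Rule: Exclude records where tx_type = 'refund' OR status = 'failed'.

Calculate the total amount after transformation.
8128

Step 1: Find records where tx_type = 'refund' OR status = 'failed'
Step 2: 5 records match, summing to 8855
Step 3: Original sum: 16983
Step 4: Remaining sum = 16983 - 8855 = 8128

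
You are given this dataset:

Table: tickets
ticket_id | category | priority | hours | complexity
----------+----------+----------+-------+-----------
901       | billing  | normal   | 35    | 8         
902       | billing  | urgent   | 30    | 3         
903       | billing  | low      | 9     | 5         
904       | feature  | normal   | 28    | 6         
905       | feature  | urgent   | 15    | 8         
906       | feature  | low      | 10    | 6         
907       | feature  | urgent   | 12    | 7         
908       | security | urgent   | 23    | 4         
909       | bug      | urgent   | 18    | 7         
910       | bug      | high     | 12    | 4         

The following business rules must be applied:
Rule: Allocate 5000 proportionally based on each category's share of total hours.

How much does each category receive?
billing: 1927.08, bug: 781.25, feature: 1692.71, security: 598.96

Step 1: Calculate total hours = 192
Step 2: Calculate each category's proportion:
  billing: 74/192 = 38.54% → 1927.08
  bug: 30/192 = 15.62% → 781.25
  feature: 65/192 = 33.85% → 1692.71
  security: 23/192 = 11.98% → 598.96
Step 3: Verify: sum of allocations ≈ 5000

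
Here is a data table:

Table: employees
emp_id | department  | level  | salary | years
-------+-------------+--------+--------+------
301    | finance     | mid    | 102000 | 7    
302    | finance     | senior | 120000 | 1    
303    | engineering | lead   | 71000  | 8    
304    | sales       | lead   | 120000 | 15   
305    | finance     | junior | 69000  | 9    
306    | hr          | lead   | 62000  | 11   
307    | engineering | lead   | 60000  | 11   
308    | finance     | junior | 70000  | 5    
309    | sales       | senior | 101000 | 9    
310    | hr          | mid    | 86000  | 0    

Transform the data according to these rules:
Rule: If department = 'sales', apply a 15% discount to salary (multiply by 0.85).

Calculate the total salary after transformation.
827850.0

Step 1: Records with department = 'sales' have total salary = 221000
Step 2: Apply multiplier: 221000 × 0.85 = 187850.0
Step 3: Other records total: 640000
Step 4: Final sum = 187850.0 + 640000 = 827850.0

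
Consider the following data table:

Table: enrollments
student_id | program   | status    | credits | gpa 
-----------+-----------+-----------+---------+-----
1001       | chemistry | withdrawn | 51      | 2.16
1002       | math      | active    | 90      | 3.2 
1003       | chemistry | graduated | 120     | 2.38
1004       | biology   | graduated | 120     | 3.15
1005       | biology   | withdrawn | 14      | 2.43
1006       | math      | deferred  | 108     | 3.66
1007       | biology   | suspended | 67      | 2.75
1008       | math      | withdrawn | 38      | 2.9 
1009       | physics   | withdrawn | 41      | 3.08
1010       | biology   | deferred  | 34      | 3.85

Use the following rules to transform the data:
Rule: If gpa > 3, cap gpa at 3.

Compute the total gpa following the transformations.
27.62

Step 1: 5 records have gpa > 3
Step 2: These records originally summed to 16.94
Step 3: After capping: 5 × 3 = 15
Step 4: Unaffected records sum: 12.62
Step 5: Final sum = 15 + 12.62 = 27.62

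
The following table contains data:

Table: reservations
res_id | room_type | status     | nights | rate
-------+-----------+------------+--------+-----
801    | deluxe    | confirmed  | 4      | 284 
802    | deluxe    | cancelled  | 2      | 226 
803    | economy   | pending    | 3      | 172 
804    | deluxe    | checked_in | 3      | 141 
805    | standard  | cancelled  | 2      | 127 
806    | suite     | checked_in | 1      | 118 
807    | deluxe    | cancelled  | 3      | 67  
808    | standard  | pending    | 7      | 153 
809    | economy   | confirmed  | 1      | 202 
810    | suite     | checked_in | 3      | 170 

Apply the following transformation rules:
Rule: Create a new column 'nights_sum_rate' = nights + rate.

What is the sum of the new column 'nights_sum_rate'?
1689

Step 1: For each record, compute nights + rate
Example calculations:
  4 + 284 = 288
  2 + 226 = 228
  3 + 172 = 175
  ...
Step 2: Sum all derived values
Step 3: Total = 1689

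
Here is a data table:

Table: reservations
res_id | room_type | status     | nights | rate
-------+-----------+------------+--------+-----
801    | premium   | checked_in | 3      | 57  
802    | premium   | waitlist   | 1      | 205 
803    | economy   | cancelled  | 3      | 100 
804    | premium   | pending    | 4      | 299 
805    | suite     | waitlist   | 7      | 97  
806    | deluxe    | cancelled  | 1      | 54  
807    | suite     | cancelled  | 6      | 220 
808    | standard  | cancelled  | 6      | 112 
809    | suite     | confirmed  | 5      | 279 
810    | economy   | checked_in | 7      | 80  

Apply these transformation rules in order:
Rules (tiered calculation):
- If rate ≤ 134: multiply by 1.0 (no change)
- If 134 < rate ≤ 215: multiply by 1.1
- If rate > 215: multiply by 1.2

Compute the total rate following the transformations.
1683.1

Step 1: Tier 1 (rate ≤ 134): 6 records, sum = 500 × 1.0 = 500.0
Step 2: Tier 2 (134 < rate ≤ 215): 1 records, sum = 205 × 1.1 = 225.5
Step 3: Tier 3 (rate > 215): 3 records, sum = 798 × 1.2 = 957.6
Step 4: Final sum = 500.0 + 225.5 + 957.6 = 1683.1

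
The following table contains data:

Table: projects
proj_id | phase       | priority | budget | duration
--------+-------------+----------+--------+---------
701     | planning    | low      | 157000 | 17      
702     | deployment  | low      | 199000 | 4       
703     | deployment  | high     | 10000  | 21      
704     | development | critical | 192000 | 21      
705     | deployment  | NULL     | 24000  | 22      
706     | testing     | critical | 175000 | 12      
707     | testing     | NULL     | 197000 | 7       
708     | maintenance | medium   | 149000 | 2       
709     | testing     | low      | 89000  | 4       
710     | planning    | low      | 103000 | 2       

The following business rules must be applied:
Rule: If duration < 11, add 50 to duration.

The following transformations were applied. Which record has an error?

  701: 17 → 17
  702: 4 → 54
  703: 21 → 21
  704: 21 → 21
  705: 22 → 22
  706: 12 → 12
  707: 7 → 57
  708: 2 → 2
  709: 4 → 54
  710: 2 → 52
Record 708 has an error. The correct transformed value should be 52, not 2.

Step 1: Check each record against the rule
Step 2: Record 708 has duration = 2
Step 3: Since 2 < 11, the bonus should have been applied
Step 4: Correct value = 52, but claimed value = 2
Conclusion: Record 708 has the error.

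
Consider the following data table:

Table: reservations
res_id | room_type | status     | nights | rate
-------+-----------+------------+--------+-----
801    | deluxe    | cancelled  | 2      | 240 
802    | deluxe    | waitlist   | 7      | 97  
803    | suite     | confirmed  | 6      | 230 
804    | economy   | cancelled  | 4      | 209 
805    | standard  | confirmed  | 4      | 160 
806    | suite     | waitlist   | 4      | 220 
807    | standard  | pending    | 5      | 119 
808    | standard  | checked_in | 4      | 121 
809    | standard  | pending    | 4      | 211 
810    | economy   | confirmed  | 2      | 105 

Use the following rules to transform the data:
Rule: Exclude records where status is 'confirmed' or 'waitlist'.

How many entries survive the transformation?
5

Step 1: Count records to exclude
  - 3 (confirmed) + 2 (waitlist) = 5 records
Step 2: Total records: 10
Step 3: Remaining = 10 - 5 = 5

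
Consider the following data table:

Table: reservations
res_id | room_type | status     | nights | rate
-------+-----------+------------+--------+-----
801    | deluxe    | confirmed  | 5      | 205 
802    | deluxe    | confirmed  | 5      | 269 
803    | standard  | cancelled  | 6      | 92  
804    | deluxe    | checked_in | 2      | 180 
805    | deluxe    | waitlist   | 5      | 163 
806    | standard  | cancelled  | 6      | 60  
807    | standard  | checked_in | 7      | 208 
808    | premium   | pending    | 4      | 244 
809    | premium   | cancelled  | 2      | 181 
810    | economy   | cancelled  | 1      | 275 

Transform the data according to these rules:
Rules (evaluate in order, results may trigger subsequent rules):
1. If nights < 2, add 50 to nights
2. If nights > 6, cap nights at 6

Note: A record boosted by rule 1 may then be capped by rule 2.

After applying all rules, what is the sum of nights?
47

Step 1: Apply rule 1 to records with nights < 2
  - 1 records get bonus of 50
  - Of these, 1 records then exceed 6 and get capped
Step 2: Apply rule 2 to records with nights > 6
  - 1 records (original) are capped
Step 3: Calculate final sum = 47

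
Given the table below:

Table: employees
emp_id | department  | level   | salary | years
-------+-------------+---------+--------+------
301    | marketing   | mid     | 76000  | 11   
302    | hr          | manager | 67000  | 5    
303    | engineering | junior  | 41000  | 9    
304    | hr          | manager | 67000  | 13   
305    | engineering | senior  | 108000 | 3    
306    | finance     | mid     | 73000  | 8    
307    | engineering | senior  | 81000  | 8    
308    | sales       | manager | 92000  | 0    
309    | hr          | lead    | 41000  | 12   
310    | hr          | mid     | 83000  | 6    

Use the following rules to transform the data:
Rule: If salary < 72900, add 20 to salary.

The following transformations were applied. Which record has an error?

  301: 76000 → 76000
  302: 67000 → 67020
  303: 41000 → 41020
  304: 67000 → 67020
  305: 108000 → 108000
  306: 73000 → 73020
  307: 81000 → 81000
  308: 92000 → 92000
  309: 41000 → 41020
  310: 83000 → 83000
Record 306 has an error. The correct transformed value should be 73000, not 73020.

Step 1: Check each record against the rule
Step 2: Record 306 has salary = 73000
Step 3: Since 73000 >= 72900, the bonus should not have been applied
Step 4: Correct value = 73000, but claimed value = 73020
Conclusion: Record 306 has the error.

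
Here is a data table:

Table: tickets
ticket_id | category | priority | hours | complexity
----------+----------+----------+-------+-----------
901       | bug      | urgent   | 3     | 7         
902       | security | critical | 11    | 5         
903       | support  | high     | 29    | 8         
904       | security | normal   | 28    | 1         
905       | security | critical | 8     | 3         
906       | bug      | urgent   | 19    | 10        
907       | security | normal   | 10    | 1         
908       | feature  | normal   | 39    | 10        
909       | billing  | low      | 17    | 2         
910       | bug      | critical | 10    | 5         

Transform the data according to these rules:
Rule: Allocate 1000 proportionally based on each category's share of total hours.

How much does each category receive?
billing: 97.7, bug: 183.91, feature: 224.14, security: 327.59, support: 166.67

Step 1: Calculate total hours = 174
Step 2: Calculate each category's proportion:
  billing: 17/174 = 9.77% → 97.7
  bug: 32/174 = 18.39% → 183.91
  feature: 39/174 = 22.41% → 224.14
  security: 57/174 = 32.76% → 327.59
  support: 29/174 = 16.67% → 166.67
Step 3: Verify: sum of allocations ≈ 1000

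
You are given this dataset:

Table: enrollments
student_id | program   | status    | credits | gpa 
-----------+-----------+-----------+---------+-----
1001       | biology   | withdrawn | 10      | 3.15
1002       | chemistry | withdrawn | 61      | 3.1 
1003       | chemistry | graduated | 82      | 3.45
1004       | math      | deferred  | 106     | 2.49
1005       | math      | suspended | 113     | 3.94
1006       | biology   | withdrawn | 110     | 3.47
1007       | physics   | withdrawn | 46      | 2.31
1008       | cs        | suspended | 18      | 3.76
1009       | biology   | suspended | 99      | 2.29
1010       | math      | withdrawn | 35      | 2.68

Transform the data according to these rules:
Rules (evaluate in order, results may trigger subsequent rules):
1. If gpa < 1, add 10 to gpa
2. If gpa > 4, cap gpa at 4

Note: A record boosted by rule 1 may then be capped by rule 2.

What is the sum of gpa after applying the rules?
30.64

Step 1: Apply rule 1 to records with gpa < 1
  - 0 records get bonus of 10
  - Of these, 0 records then exceed 4 and get capped
Step 2: Apply rule 2 to records with gpa > 4
  - 0 records (original) are capped
Step 3: Calculate final sum = 30.64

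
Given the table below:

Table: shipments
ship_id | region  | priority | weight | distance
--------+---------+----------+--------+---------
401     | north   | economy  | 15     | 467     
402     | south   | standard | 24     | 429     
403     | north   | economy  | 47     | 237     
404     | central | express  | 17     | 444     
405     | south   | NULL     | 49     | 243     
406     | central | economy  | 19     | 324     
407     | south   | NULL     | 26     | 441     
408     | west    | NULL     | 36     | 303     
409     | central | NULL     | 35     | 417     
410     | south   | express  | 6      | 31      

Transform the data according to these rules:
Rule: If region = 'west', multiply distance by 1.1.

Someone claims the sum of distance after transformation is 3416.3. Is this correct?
No, the correct result is 3366.3.

Step 1: Calculate the correct sum after transformation
Step 2: Apply multiplier 1.1 to records where region = 'west'
Step 3: Correct result = 3366.3
Step 4: Claimed result = 3416.3
Step 5: 3366.3 ≠ 3416.3
Conclusion: The claimed result is incorrect. The correct answer is 3366.3.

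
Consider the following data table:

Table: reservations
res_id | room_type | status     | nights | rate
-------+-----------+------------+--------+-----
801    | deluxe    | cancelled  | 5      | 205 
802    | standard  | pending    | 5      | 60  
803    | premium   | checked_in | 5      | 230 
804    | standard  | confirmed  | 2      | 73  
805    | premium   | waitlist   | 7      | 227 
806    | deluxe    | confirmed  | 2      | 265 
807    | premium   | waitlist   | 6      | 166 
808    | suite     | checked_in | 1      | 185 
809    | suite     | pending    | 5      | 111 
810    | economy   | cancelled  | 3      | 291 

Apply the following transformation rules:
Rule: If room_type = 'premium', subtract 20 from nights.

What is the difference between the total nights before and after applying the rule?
60

Step 1: Original sum of nights = 41
Step 2: 3 records have room_type = 'premium'
Step 3: Each affected record changes by -20
Step 4: Total change = 3 × -20 = -60
Step 5: New sum = 41 + -60 = -19
Step 6: Difference = |-19 - 41| = 60
        (Sum decreased by 60)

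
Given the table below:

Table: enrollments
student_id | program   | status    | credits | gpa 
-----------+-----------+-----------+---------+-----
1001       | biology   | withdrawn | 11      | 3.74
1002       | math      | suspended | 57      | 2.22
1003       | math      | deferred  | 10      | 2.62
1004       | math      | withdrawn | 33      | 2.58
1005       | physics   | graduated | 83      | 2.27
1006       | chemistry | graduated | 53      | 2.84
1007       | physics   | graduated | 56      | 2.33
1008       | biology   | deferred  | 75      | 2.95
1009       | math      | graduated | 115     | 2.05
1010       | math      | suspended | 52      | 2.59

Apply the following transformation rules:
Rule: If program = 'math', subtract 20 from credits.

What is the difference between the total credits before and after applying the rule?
100

Step 1: Original sum of credits = 545
Step 2: 5 records have program = 'math'
Step 3: Each affected record changes by -20
Step 4: Total change = 5 × -20 = -100
Step 5: New sum = 545 + -100 = 445
Step 6: Difference = |445 - 545| = 100
        (Sum decreased by 100)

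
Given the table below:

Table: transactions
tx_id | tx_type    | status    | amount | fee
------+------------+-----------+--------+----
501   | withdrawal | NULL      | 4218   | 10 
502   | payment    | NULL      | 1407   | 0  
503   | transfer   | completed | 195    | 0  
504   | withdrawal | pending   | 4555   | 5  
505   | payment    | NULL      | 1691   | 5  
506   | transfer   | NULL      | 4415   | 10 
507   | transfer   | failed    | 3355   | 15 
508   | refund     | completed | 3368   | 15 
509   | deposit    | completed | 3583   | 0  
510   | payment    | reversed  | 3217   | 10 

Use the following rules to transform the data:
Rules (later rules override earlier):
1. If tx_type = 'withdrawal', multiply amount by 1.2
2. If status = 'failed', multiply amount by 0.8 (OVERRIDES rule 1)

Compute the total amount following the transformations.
31087.6

Step 1: Rule 2 takes priority for records with status = 'failed'
  - 1 records: 3355 × 0.8 = 2684.0
Step 2: Rule 1 applies to remaining records with tx_type = 'withdrawal'
  - 2 records: 8773 × 1.2 = 10527.6
Step 3: Other records unchanged: 17876
Step 4: Final sum = 2684.0 + 10527.6 + 17876 = 31087.6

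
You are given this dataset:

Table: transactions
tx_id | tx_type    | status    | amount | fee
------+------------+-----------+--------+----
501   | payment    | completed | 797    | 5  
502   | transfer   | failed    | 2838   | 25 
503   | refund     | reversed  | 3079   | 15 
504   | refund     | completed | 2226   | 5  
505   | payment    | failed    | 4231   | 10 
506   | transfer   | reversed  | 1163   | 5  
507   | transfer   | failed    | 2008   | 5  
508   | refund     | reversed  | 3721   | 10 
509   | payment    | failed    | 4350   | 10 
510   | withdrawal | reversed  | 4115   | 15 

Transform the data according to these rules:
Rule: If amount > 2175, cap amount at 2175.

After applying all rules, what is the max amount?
2175

Step 1: Original maximum amount = 4350
Step 2: Apply cap at 2175
Step 3: 7 records had amount > 2175 and were capped
Step 4: Maximum after transformation = 2175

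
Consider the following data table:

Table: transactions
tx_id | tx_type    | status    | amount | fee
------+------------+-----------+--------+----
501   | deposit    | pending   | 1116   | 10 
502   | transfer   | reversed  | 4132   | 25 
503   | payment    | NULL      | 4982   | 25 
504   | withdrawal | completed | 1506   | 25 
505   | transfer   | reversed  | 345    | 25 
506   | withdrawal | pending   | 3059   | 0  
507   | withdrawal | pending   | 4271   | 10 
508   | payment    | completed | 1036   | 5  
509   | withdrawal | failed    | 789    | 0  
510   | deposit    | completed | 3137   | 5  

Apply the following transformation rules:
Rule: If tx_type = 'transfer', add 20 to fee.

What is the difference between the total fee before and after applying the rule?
40

Step 1: Original sum of fee = 130
Step 2: 2 records have tx_type = 'transfer'
Step 3: Each affected record changes by 20
Step 4: Total change = 2 × 20 = 40
Step 5: New sum = 130 + 40 = 170
Step 6: Difference = |170 - 130| = 40
        (Sum increased by 40)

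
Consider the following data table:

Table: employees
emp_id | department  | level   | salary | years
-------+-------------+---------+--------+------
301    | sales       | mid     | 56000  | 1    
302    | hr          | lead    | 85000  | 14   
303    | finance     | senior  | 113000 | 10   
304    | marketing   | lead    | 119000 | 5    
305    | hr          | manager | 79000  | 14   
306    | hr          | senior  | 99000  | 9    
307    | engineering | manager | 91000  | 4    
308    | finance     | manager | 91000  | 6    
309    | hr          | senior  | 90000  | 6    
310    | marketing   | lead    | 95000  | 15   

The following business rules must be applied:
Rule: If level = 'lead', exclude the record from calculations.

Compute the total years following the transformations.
50

Step 1: Identify records where level = 'lead'
Step 2: The excluded records sum to 34
Step 3: Original total years = 84
Step 4: Remaining total = 84 - 34 = 50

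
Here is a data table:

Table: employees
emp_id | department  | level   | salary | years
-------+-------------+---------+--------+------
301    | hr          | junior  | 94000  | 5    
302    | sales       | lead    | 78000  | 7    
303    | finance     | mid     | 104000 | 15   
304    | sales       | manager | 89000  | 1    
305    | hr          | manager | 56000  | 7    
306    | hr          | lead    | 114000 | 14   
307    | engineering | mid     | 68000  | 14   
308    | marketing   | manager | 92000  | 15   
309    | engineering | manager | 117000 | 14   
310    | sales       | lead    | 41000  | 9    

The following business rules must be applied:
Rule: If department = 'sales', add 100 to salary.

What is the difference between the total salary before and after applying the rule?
300

Step 1: Original sum of salary = 853000
Step 2: 3 records have department = 'sales'
Step 3: Each affected record changes by 100
Step 4: Total change = 3 × 100 = 300
Step 5: New sum = 853000 + 300 = 853300
Step 6: Difference = |853300 - 853000| = 300
        (Sum increased by 300)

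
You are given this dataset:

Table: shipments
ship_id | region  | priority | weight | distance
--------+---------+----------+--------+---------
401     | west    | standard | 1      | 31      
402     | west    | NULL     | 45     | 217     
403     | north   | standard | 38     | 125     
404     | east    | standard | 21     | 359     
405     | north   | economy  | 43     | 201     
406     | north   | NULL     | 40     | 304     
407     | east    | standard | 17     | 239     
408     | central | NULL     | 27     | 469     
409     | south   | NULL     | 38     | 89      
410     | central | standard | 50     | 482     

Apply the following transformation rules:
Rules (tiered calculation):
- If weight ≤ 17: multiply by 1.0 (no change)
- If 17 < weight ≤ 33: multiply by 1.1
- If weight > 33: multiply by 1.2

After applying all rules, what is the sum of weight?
375.6

Step 1: Tier 1 (weight ≤ 17): 2 records, sum = 18 × 1.0 = 18.0
Step 2: Tier 2 (17 < weight ≤ 33): 2 records, sum = 48 × 1.1 = 52.8
Step 3: Tier 3 (weight > 33): 6 records, sum = 254 × 1.2 = 304.8
Step 4: Final sum = 18.0 + 52.8 + 304.8 = 375.6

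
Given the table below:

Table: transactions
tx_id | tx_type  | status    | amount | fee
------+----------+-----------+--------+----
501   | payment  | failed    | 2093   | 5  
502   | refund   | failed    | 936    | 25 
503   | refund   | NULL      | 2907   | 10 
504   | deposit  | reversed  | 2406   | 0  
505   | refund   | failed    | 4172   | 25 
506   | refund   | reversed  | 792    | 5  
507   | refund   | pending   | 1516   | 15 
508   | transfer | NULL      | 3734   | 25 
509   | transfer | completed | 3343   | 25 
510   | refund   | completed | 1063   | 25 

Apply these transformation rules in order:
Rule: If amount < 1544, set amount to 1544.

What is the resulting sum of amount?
24831

Step 1: 4 records have amount < 1544
Step 2: These records originally summed to 4307
Step 3: After setting to minimum: 4 × 1544 = 6176
Step 4: Unaffected records sum: 18655
Step 5: Final sum = 6176 + 18655 = 24831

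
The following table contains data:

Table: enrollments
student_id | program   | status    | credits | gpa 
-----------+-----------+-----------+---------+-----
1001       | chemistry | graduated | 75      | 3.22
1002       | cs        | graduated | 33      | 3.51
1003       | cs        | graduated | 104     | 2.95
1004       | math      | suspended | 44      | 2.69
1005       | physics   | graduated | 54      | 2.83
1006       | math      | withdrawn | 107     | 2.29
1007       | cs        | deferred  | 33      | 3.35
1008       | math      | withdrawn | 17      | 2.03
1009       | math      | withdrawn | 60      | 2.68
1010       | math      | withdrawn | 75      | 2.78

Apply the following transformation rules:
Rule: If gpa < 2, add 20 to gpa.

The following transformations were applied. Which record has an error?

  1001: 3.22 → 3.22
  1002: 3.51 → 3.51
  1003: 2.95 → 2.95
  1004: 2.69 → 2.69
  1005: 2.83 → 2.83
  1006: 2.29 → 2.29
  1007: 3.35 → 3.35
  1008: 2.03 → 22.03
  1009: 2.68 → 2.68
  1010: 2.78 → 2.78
Record 1008 has an error. The correct transformed value should be 2.03, not 22.03.

Step 1: Check each record against the rule
Step 2: Record 1008 has gpa = 2.03
Step 3: Since 2.03 >= 2, the bonus should not have been applied
Step 4: Correct value = 2.03, but claimed value = 22.03
Conclusion: Record 1008 has the error.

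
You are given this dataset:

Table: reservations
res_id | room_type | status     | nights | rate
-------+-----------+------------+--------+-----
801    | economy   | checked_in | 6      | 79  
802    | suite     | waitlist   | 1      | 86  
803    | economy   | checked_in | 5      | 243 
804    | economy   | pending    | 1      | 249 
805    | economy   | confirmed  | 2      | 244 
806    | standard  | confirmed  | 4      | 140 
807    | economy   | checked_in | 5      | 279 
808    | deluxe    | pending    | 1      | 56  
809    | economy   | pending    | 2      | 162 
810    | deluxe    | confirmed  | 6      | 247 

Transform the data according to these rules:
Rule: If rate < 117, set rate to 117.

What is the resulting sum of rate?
1915

Step 1: 3 records have rate < 117
Step 2: These records originally summed to 221
Step 3: After setting to minimum: 3 × 117 = 351
Step 4: Unaffected records sum: 1564
Step 5: Final sum = 351 + 1564 = 1915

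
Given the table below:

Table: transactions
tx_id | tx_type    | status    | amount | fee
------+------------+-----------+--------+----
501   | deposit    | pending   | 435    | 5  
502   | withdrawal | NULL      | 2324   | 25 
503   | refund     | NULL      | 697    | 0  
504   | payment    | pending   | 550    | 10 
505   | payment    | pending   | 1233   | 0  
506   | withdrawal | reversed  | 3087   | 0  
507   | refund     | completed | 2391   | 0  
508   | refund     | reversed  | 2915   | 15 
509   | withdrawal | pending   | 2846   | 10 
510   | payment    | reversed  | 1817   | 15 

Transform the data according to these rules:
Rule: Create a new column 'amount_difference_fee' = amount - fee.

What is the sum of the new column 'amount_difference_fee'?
18215

Step 1: For each record, compute amount - fee
Example calculations:
  435 - 5 = 430
  2324 - 25 = 2299
  697 - 0 = 697
  ...
Step 2: Sum all derived values
Step 3: Total = 18215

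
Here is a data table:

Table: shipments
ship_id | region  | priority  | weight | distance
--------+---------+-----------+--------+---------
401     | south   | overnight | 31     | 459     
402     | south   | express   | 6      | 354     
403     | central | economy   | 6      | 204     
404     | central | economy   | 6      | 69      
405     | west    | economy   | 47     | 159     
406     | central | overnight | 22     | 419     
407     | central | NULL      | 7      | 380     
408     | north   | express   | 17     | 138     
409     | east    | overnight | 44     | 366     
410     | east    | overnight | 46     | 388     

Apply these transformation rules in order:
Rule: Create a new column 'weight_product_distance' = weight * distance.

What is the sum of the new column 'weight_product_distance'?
73640

Step 1: For each record, compute weight * distance
Example calculations:
  31 * 459 = 14229
  6 * 354 = 2124
  6 * 204 = 1224
  ...
Step 2: Sum all derived values
Step 3: Total = 73640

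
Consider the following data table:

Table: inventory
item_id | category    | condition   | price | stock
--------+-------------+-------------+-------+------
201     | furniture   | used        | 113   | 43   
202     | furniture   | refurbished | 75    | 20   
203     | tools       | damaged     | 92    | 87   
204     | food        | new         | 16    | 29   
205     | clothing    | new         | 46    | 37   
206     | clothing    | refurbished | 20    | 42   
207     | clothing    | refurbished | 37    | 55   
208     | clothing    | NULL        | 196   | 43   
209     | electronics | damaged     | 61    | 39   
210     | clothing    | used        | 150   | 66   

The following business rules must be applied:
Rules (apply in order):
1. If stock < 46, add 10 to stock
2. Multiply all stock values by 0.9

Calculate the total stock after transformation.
477.9

Step 1: Apply Rule 1 - Add 10 to records with stock < 46
  - 7 records affected: 253 + (7 × 10) = 323
  - Unaffected records: 208
  - Sum after Rule 1: 531
Step 2: Apply Rule 2 - Multiply all by 0.9
  - 531 × 0.9 = 477.9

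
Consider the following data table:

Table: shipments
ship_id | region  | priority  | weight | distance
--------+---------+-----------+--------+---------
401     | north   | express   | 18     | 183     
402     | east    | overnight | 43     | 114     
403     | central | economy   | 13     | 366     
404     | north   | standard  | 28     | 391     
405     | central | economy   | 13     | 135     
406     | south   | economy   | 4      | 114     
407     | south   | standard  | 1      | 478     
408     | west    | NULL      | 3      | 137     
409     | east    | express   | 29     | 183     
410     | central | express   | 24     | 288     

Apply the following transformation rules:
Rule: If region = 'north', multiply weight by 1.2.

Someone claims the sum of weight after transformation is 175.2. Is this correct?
No, the correct result is 185.2.

Step 1: Calculate the correct sum after transformation
Step 2: Apply multiplier 1.2 to records where region = 'north'
Step 3: Correct result = 185.2
Step 4: Claimed result = 175.2
Step 5: 185.2 ≠ 175.2
Conclusion: The claimed result is incorrect. The correct answer is 185.2.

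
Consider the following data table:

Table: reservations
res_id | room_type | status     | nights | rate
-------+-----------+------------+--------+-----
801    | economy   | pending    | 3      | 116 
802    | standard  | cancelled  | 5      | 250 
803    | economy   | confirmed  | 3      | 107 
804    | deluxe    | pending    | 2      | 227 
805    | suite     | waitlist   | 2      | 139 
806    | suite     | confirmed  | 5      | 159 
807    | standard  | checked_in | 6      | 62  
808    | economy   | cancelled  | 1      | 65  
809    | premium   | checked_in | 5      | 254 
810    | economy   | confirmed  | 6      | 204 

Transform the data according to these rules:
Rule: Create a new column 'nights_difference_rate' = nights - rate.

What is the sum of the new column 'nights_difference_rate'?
-1545

Step 1: For each record, compute nights - rate
Example calculations:
  3 - 116 = -113
  5 - 250 = -245
  3 - 107 = -104
  ...
Step 2: Sum all derived values
Step 3: Total = -1545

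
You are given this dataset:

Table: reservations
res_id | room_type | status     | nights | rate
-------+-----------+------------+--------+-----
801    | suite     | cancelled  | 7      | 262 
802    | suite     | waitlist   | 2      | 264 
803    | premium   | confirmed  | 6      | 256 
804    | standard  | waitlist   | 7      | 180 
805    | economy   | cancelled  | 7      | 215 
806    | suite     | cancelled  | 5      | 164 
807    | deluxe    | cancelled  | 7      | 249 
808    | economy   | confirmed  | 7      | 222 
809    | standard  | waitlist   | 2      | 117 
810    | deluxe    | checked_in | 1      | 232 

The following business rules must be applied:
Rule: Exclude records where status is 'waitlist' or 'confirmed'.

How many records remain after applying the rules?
5

Step 1: Count records to exclude
  - 3 (waitlist) + 2 (confirmed) = 5 records
Step 2: Total records: 10
Step 3: Remaining = 10 - 5 = 5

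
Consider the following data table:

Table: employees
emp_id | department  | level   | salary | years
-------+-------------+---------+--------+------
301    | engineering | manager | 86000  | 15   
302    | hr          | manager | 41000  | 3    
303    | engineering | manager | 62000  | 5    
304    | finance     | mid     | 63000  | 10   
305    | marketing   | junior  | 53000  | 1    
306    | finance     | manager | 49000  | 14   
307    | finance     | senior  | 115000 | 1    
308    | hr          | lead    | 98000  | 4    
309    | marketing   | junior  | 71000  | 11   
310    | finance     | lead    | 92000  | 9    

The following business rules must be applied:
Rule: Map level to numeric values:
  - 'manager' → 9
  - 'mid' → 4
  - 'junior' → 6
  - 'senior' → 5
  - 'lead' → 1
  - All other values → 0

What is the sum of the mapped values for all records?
59

Step 1: Apply mapping to each record
Step 2: Count by status:
  'manager': 4 records × 9 = 36
  'mid': 1 records × 4 = 4
  'junior': 2 records × 6 = 12
  'senior': 1 records × 5 = 5
  'lead': 2 records × 1 = 2
Step 3: Sum all mapped values = 59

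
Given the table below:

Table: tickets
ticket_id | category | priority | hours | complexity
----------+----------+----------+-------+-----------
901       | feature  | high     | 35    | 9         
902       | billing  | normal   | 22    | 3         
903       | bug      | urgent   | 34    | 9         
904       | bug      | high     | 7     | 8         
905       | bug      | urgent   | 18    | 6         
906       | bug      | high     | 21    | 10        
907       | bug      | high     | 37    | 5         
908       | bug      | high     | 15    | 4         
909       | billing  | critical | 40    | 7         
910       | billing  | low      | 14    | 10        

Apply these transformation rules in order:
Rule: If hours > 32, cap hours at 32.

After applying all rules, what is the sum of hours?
225

Step 1: 4 records have hours > 32
Step 2: These records originally summed to 146
Step 3: After capping: 4 × 32 = 128
Step 4: Unaffected records sum: 97
Step 5: Final sum = 128 + 97 = 225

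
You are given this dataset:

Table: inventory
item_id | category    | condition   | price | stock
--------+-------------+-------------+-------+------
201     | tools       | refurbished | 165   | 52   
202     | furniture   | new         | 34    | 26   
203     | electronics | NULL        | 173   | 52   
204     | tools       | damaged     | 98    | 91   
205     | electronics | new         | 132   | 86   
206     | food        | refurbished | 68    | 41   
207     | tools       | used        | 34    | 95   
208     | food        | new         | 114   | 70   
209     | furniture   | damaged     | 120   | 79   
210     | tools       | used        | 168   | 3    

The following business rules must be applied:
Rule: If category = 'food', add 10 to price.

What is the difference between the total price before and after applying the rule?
20

Step 1: Original sum of price = 1106
Step 2: 2 records have category = 'food'
Step 3: Each affected record changes by 10
Step 4: Total change = 2 × 10 = 20
Step 5: New sum = 1106 + 20 = 1126
Step 6: Difference = |1126 - 1106| = 20
        (Sum increased by 20)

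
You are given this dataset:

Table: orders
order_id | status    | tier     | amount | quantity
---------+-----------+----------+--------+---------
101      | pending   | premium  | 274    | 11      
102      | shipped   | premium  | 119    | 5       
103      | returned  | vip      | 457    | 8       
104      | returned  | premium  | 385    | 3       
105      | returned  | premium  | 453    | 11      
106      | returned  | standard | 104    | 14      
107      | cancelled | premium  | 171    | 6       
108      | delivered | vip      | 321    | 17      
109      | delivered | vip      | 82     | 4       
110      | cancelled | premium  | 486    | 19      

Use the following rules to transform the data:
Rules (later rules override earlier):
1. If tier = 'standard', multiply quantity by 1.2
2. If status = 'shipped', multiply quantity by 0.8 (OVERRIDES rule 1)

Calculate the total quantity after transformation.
99.8

Step 1: Rule 2 takes priority for records with status = 'shipped'
  - 1 records: 5 × 0.8 = 4.0
Step 2: Rule 1 applies to remaining records with tier = 'standard'
  - 1 records: 14 × 1.2 = 16.8
Step 3: Other records unchanged: 79
Step 4: Final sum = 4.0 + 16.8 + 79 = 99.8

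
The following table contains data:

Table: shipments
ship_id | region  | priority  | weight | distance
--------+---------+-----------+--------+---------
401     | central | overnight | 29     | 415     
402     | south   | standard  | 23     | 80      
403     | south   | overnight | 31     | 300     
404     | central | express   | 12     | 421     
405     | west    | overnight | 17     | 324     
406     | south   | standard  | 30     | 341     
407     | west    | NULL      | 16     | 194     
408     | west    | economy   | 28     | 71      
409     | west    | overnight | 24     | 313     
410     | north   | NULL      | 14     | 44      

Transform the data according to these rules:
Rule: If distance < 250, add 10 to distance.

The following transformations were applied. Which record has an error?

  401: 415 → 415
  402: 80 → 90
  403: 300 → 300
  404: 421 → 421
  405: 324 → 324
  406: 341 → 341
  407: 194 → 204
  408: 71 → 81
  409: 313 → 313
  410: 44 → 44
Record 410 has an error. The correct transformed value should be 54, not 44.

Step 1: Check each record against the rule
Step 2: Record 410 has distance = 44
Step 3: Since 44 < 250, the bonus should have been applied
Step 4: Correct value = 54, but claimed value = 44
Conclusion: Record 410 has the error.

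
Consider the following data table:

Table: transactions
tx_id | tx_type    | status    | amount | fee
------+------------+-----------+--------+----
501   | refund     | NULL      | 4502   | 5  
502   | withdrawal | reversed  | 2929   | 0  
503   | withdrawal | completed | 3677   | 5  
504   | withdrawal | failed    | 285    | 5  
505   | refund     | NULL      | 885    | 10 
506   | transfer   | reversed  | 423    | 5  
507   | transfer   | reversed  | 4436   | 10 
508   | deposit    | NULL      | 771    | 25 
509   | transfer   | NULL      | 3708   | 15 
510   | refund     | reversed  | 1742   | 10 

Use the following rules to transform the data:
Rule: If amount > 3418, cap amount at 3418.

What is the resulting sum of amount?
20707

Step 1: 4 records have amount > 3418
Step 2: These records originally summed to 16323
Step 3: After capping: 4 × 3418 = 13672
Step 4: Unaffected records sum: 7035
Step 5: Final sum = 13672 + 7035 = 20707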